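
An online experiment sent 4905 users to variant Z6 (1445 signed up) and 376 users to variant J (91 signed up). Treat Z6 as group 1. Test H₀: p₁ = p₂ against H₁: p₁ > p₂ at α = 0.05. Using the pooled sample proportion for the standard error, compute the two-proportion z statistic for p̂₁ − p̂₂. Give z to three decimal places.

p̂₁ = 1445/4905 ≈ 0.294597, p̂₂ = 91/376 ≈ 0.242021.
Pooled p̂ = (1445+91)/(4905+376) = 1536/5281 = 0.290854.
SE = √(0.206258 × 0.00286345) = 0.024302.
z = (0.294597 − 0.242021)/0.024302 = 0.052576/0.024302 = 2.163.
p-value = P(Z > 2.163) ≈ 0.0153; since p < α = 0.05, reject H₀.

z = 2.163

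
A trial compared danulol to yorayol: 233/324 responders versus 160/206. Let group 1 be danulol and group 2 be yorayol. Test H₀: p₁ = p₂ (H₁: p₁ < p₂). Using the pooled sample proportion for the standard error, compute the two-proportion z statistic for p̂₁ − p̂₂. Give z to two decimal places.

z = -1.48

p̂₁ = 233/324 ≈ 0.7191, p̂₂ = 160/206 ≈ 0.7767.
Pooled p̂ = (233+160)/(324+206) = 393/530 = 0.7415.
SE = √(0.191673 × 0.00794079) = 0.0390.
z = (0.7191 − 0.7767)/0.0390 = -0.0576/0.0390 = -1.48.
p-value = P(Z < -1.475) ≈ 0.0700.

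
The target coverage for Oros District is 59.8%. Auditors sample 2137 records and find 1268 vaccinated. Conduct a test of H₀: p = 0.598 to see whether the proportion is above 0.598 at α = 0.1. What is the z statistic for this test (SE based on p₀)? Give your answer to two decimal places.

p̂ = 1268/2137 = 0.59336.
Under H₀, SE = √(0.598·0.402/2137) = √(0.000112492) = 0.01061.
z = (0.59336 − 0.598)/0.01061 = -0.00464/0.01061 = -0.44.
p-value = P(Z > -0.438) ≈ 0.6693, so at α = 0.1 we fail to reject H₀.

z = -0.44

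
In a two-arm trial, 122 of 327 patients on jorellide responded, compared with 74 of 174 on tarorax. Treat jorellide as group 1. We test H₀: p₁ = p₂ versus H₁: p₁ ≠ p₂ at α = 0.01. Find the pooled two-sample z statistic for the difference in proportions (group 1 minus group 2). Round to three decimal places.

p̂₁ = 122/327 ≈ 0.37309, p̂₂ = 74/174 ≈ 0.42529.
Pooled p̂ = (122+74)/(327+174) = 196/501 = 0.39122.
SE = √(0.238166 × 0.00880523) = 0.04579.
z = (0.37309 − 0.42529)/0.04579 = -0.05220/0.04579 = -1.140.
p-value = 2·P(Z > 1.140) ≈ 0.2543. With α = 0.01, fail to reject H₀.

z = -1.140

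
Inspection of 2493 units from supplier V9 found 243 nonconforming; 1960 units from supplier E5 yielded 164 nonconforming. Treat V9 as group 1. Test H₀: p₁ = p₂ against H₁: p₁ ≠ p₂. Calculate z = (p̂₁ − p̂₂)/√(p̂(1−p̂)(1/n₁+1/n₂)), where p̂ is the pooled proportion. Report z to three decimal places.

z = 1.586

p̂₁ = 243/2493 = 0.09747, p̂₂ = 164/1960 = 0.08367.
Pooled p̂ = (243+164)/(2493+1960) = 407/4453 = 0.09140.
SE = √(p̂(1−p̂)(1/n₁+1/n₂)) = √(0.09140·0.90860·0.000911327) = √(7.56814e-05) = 0.00870.
z = (0.09747 − 0.08367)/0.00870 = 0.01380/0.00870 = 1.586.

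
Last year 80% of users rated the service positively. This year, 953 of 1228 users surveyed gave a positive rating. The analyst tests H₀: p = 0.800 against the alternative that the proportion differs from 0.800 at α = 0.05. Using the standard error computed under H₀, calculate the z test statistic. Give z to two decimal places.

p̂ = 953/1228 ≈ 0.7761.
Under H₀, SE = √(0.8·0.2/1228) = √(0.000130293) = 0.0114.
z = (0.7761 − 0.8)/0.0114 = -0.0239/0.0114 = -2.10.
p-value = 2·P(Z > 2.097) ≈ 0.0360. With α = 0.05, reject H₀.

z = -2.10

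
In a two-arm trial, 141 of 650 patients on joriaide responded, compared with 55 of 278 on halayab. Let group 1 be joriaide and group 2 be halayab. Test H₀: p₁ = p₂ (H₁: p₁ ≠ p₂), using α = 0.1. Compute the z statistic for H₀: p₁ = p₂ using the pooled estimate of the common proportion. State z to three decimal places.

p̂₁ = 141/650 ≈ 0.21692, p̂₂ = 55/278 ≈ 0.19784.
Pooled p̂ = (141+55)/(650+278) = 196/928 = 0.21121.
SE = √(p̂(1−p̂)(1/n₁+1/n₂)) = √(0.21121·0.78879·0.00513558) = √(0.000855581) = 0.02925.
z = (0.21692 − 0.19784)/0.02925 = 0.01908/0.02925 = 0.652.
p-value = 2·P(Z > 0.652) ≈ 0.5142; since p > α = 0.1, fail to reject H₀.

z = 0.652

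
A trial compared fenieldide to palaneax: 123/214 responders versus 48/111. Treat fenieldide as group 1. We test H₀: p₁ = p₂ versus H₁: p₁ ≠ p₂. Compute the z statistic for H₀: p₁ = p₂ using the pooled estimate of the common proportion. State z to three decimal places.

p̂₁ = 123/214 ≈ 0.57477, p̂₂ = 48/111 ≈ 0.43243.
Pooled p̂ = (123+48)/(214+111) = 171/325 = 0.52615.
SE = √(0.249316 × 0.0136819) = 0.05840.
z = (0.57477 − 0.43243)/0.05840 = 0.14234/0.05840 = 2.437.
p-value = 2·P(Z > 2.437) ≈ 0.0148.

z = 2.437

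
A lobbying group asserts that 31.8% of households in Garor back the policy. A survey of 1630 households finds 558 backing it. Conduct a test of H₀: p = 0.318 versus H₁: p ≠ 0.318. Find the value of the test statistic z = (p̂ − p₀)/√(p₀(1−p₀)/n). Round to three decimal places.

z = 2.109

p̂ = 558/1630 ≈ 0.342331.
SE = √(p₀(1−p₀)/n) = √(0.21688/1630) = 0.011535.
z = (0.342331 − 0.318)/0.011535 = 0.024331/0.011535 = 2.109.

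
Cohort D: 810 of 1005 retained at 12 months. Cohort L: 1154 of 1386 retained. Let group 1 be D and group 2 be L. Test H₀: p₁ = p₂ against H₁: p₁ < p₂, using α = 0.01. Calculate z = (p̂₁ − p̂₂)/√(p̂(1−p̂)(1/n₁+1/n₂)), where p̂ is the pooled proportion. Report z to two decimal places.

p̂₁ = 810/1005 = 0.80597, p̂₂ = 1154/1386 = 0.83261.
Pooled p̂ = (810+1154)/(1005+1386) = 1964/2391 = 0.82141.
SE = √(0.146693 × 0.00171653) = 0.01587.
z = (0.80597 − 0.83261)/0.01587 = -0.02664/0.01587 = -1.68.
p-value = P(Z < -1.679) ≈ 0.0466; since p > α = 0.01, fail to reject H₀.

z = -1.68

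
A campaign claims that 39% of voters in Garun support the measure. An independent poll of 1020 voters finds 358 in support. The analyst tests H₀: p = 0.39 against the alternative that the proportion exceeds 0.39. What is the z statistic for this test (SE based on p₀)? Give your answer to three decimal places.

z = -2.555

p̂ = 358/1020 ≈ 0.35098.
SE = √(p₀(1−p₀)/n) = √(0.2379/1020) = 0.01527.
z = (0.35098 − 0.39)/0.01527 = -0.03902/0.01527 = -2.555.
p-value = P(Z > -2.555) ≈ 0.9947.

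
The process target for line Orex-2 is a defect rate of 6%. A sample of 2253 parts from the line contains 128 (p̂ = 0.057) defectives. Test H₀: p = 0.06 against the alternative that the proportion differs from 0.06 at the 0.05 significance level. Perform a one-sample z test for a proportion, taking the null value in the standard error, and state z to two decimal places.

p̂ = 128/2253 ≈ 0.0568.
SE = √(p₀(1−p₀)/n) = √(0.0564/2253) = 0.0050.
z = (0.0568 − 0.06)/0.0050 = -0.0032/0.0050 = -0.64.
p-value = 2·P(Z > 0.637) ≈ 0.5242. With α = 0.05, fail to reject H₀.

z = -0.64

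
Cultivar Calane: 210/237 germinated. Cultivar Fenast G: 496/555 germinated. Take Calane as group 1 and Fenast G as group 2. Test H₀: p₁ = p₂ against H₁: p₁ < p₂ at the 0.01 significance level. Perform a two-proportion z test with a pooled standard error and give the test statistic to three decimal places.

p̂₁ = 210/237 = 0.886076, p̂₂ = 496/555 = 0.893694.
Pooled p̂ = (210+496)/(237+555) = 706/792 = 0.891414.
SE = √(p̂(1−p̂)(1/n₁+1/n₂)) = √(0.891414·0.108586·0.00602121) = √(0.000582823) = 0.024142.
z = (0.886076 − 0.893694)/0.024142 = -0.007618/0.024142 = -0.316.
p-value = P(Z < -0.316) ≈ 0.3762; since p > α = 0.01, fail to reject H₀.

z = -0.316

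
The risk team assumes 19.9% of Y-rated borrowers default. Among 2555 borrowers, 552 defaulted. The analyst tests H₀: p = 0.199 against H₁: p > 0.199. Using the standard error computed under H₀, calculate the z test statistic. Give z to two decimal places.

p̂ = 552/2555 ≈ 0.21605.
Standard error under H₀: √(0.199×0.801/2555) = 0.00790.
z = (0.21605 − 0.199)/0.00790 = 0.01705/0.00790 = 2.16.

z = 2.16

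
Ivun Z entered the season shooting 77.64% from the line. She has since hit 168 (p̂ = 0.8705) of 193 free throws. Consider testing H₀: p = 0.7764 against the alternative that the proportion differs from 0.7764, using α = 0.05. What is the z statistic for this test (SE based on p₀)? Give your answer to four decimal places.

z = 3.1364

p̂ = 168/193 ≈ 0.870466.
Standard error under H₀: √(0.7764×0.2236/193) = 0.029992.
z = (0.870466 − 0.7764)/0.029992 = 0.094066/0.029992 = 3.1364.
p-value = 2·P(Z > 3.136) ≈ 0.0017. With α = 0.05, reject H₀.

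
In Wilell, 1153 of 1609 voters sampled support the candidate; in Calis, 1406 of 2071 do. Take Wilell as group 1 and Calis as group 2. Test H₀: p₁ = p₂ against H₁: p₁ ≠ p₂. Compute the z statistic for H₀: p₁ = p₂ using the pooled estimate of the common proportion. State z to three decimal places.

p̂₁ = 1153/1609 ≈ 0.71659, p̂₂ = 1406/2071 ≈ 0.67890.
Pooled p̂ = (1153+1406)/(1609+2071) = 2559/3680 = 0.69538.
SE = √(p̂(1−p̂)(1/n₁+1/n₂)) = √(0.69538·0.30462·0.00110436) = √(0.000233933) = 0.01529.
z = (0.71659 − 0.67890)/0.01529 = 0.03769/0.01529 = 2.465.

z = 2.465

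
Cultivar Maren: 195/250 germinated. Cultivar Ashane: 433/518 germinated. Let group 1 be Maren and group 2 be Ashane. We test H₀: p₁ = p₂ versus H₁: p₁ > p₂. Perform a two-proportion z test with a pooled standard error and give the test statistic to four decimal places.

z = -1.8804

p̂₁ = 195/250 = 0.780000, p̂₂ = 433/518 = 0.835907.
Pooled p̂ = (195+433)/(250+518) = 628/768 = 0.817708.
SE = √(p̂(1−p̂)(1/n₁+1/n₂)) = √(0.817708·0.182292·0.0059305) = √(0.000884009) = 0.029732.
z = (0.780000 − 0.835907)/0.029732 = -0.055907/0.029732 = -1.8804.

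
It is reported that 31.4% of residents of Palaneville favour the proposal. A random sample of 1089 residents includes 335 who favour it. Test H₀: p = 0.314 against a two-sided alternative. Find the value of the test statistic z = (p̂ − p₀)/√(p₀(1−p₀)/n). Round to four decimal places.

z = -0.4535

p̂ = 335/1089 = 0.307622.
Standard error under H₀: √(0.314×0.686/1089) = 0.014064.
z = (0.307622 − 0.314)/0.014064 = -0.006378/0.014064 = -0.4535.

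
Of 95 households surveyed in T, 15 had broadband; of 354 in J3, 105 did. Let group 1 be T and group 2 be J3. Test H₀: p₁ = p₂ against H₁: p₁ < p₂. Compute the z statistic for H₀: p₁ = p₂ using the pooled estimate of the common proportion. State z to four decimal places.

z = -2.7128

p̂₁ = 15/95 ≈ 0.157895, p̂₂ = 105/354 ≈ 0.296610.
Pooled p̂ = (15+105)/(95+354) = 120/449 = 0.267261.
SE = √(0.195832 × 0.0133512) = 0.051133.
z = (0.157895 − 0.296610)/0.051133 = -0.138715/0.051133 = -2.7128.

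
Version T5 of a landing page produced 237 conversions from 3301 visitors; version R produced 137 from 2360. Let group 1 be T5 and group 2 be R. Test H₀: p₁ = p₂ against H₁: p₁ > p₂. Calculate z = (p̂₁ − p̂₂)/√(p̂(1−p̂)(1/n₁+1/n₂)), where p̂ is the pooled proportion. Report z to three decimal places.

p̂₁ = 237/3301 ≈ 0.071796, p̂₂ = 137/2360 ≈ 0.058051.
Pooled p̂ = (237+137)/(3301+2360) = 374/5661 = 0.066066.
SE = √(p̂(1−p̂)(1/n₁+1/n₂)) = √(0.066066·0.933934·0.000726667) = √(4.48363e-05) = 0.006696.
z = (0.071796 − 0.058051)/0.006696 = 0.013745/0.006696 = 2.053.

z = 2.053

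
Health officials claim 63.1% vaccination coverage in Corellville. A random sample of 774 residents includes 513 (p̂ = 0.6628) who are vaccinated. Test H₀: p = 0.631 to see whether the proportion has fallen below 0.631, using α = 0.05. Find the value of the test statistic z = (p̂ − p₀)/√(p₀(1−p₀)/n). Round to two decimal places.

p̂ = 513/774 = 0.66279.
Under H₀, SE = √(0.631·0.369/774) = √(0.000300826) = 0.01734.
z = (0.66279 − 0.631)/0.01734 = 0.03179/0.01734 = 1.83.
p-value = P(Z < 1.833) ≈ 0.9666; since p > α = 0.05, fail to reject H₀.

z = 1.83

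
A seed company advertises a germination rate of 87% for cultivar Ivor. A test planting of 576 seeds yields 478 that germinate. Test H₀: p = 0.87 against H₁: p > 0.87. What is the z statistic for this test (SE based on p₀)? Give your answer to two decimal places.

z = -2.86

p̂ = 478/576 = 0.8299.
Under H₀, SE = √(0.87·0.13/576) = √(0.000196354) = 0.0140.
z = (0.8299 − 0.87)/0.0140 = -0.0401/0.0140 = -2.86.
p-value = P(Z > -2.864) ≈ 0.9979.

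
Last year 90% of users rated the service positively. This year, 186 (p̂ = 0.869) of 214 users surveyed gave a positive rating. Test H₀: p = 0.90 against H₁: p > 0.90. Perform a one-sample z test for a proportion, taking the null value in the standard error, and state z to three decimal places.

z = -1.504

p̂ = 186/214 = 0.86916.
Standard error under H₀: √(0.9×0.1/214) = 0.02051.
z = (0.86916 − 0.9)/0.02051 = -0.03084/0.02051 = -1.504.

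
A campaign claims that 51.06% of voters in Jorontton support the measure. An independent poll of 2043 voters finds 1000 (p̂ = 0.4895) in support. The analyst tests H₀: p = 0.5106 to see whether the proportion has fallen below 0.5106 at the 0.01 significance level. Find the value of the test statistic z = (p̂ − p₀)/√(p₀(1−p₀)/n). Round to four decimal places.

z = -1.9100

p̂ = 1000/2043 = 0.4894763.
SE = √(p₀(1−p₀)/n) = √(0.24989/2043) = 0.0110596.
z = (0.4894763 − 0.5106)/0.0110596 = -0.0211237/0.0110596 = -1.9100.
p-value = P(Z < -1.910) ≈ 0.0281; since p > α = 0.01, fail to reject H₀.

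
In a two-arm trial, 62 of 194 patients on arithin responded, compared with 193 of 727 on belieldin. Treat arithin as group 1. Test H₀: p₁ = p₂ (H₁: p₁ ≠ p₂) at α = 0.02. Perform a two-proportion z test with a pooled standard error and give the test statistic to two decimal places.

p̂₁ = 62/194 ≈ 0.31959, p̂₂ = 193/727 ≈ 0.26547.
Pooled p̂ = (62+193)/(194+727) = 255/921 = 0.27687.
SE = √(p̂(1−p̂)(1/n₁+1/n₂)) = √(0.27687·0.72313·0.00653015) = √(0.00130743) = 0.03616.
z = (0.31959 − 0.26547)/0.03616 = 0.05412/0.03616 = 1.50.
p-value = 2·P(Z > 1.497) ≈ 0.1345, so at α = 0.02 we fail to reject H₀.

z = 1.50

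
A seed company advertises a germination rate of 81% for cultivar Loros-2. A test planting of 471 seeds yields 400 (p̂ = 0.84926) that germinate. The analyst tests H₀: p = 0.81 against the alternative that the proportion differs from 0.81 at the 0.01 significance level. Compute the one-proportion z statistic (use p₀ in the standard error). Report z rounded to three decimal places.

p̂ = 400/471 ≈ 0.849257.
SE = √(p₀(1−p₀)/n) = √(0.1539/471) = 0.018076.
z = (0.849257 − 0.81)/0.018076 = 0.039257/0.018076 = 2.172.
Two-sided p-value ≈ 2·Φ(−2.172) = 0.0299; since p > α = 0.01, fail to reject H₀.

z = 2.172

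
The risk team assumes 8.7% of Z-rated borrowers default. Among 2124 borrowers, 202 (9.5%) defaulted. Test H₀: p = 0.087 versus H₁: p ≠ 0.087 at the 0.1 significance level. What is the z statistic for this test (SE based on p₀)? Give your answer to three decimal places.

z = 1.325

p̂ = 202/2124 = 0.095104.
Standard error under H₀: √(0.087×0.913/2124) = 0.006115.
z = (0.095104 − 0.087)/0.006115 = 0.008104/0.006115 = 1.325.
p-value = 2·P(Z > 1.325) ≈ 0.1851; since p > α = 0.1, fail to reject H₀.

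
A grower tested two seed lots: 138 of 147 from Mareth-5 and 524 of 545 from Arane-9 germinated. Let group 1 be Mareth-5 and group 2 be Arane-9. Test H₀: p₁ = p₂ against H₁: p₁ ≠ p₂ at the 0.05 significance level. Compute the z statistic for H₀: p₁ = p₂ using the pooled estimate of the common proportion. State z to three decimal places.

z = -1.199

p̂₁ = 138/147 ≈ 0.93878, p̂₂ = 524/545 ≈ 0.96147.
Pooled p̂ = (138+524)/(147+545) = 662/692 = 0.95665.
SE = √(0.0414732 × 0.00863758) = 0.01893.
z = (0.93878 − 0.96147)/0.01893 = -0.02269/0.01893 = -1.199.
Two-sided p-value ≈ 2·Φ(−1.199) = 0.2305. With α = 0.05, fail to reject H₀.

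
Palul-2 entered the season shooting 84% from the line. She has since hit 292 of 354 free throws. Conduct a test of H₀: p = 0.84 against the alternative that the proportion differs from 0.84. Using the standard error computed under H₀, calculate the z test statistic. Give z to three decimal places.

z = -0.777

p̂ = 292/354 ≈ 0.82486.
SE = √(p₀(1−p₀)/n) = √(0.1344/354) = 0.01948.
z = (0.82486 − 0.84)/0.01948 = -0.01514/0.01948 = -0.777.
p-value = 2·P(Z > 0.777) ≈ 0.4371.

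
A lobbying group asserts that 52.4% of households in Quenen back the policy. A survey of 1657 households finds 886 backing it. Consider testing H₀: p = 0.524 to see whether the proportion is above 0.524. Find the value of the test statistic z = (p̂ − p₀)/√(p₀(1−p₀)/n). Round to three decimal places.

z = 0.872

p̂ = 886/1657 ≈ 0.53470.
Under H₀, SE = √(0.524·0.476/1657) = √(0.000150527) = 0.01227.
z = (0.53470 − 0.524)/0.01227 = 0.01070/0.01227 = 0.872.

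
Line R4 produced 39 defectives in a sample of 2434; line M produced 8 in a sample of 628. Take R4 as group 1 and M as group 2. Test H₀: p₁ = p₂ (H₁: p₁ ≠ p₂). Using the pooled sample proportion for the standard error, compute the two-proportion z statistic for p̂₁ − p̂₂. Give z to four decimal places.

p̂₁ = 39/2434 = 0.016023, p̂₂ = 8/628 = 0.012739.
Pooled p̂ = (39+8)/(2434+628) = 47/3062 = 0.015349.
SE = √(p̂(1−p̂)(1/n₁+1/n₂)) = √(0.015349·0.984651·0.0020032) = √(3.02761e-05) = 0.005502.
z = (0.016023 − 0.012739)/0.005502 = 0.003284/0.005502 = 0.5969.

z = 0.5969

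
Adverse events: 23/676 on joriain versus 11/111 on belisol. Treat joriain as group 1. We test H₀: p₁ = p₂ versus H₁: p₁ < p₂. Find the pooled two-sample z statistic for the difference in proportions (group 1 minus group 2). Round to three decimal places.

z = -3.125

p̂₁ = 23/676 = 0.034024, p̂₂ = 11/111 = 0.099099.
Pooled p̂ = (23+11)/(676+111) = 34/787 = 0.043202.
SE = √(p̂(1−p̂)(1/n₁+1/n₂)) = √(0.043202·0.956798·0.0104883) = √(0.00043354) = 0.020822.
z = (0.034024 − 0.099099)/0.020822 = -0.065075/0.020822 = -3.125.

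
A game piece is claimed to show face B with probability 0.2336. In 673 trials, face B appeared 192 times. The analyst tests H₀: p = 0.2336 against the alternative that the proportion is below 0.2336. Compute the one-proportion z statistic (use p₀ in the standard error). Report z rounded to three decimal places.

p̂ = 192/673 ≈ 0.28529.
Standard error under H₀: √(0.2336×0.7664/673) = 0.01631.
z = (0.28529 − 0.2336)/0.01631 = 0.05169/0.01631 = 3.169.
p-value = P(Z < 3.169) ≈ 0.9992.

z = 3.169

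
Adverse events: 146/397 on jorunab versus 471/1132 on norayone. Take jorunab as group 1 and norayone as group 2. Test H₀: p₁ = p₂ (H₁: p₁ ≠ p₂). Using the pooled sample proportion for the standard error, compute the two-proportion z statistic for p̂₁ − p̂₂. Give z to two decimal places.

p̂₁ = 146/397 ≈ 0.3678, p̂₂ = 471/1132 ≈ 0.4161.
Pooled p̂ = (146+471)/(397+1132) = 617/1529 = 0.4035.
SE = √(0.240694 × 0.00340228) = 0.0286.
z = (0.3678 − 0.4161)/0.0286 = -0.0483/0.0286 = -1.69.

z = -1.69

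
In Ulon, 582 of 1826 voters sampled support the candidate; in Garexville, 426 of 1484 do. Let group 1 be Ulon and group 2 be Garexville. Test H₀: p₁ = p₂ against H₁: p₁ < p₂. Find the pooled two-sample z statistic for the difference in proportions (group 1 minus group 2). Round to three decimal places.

z = 1.969

p̂₁ = 582/1826 ≈ 0.318729, p̂₂ = 426/1484 ≈ 0.287062.
Pooled p̂ = (582+426)/(1826+1484) = 1008/3310 = 0.304532.
SE = √(p̂(1−p̂)(1/n₁+1/n₂)) = √(0.304532·0.695468·0.0012215) = √(0.000258704) = 0.016084.
z = (0.318729 − 0.287062)/0.016084 = 0.031667/0.016084 = 1.969.
p-value = P(Z < 1.969) ≈ 0.9755.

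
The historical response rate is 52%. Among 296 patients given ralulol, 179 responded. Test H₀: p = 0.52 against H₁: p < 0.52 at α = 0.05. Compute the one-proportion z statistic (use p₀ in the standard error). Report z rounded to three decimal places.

p̂ = 179/296 ≈ 0.60473.
SE = √(p₀(1−p₀)/n) = √(0.2496/296) = 0.02904.
z = (0.60473 − 0.52)/0.02904 = 0.08473/0.02904 = 2.918.
p-value = P(Z < 2.918) ≈ 0.9982; since p > α = 0.05, fail to reject H₀.

z = 2.918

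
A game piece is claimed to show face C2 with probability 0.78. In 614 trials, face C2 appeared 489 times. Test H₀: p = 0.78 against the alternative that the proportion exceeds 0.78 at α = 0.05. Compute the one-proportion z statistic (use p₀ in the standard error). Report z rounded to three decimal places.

p̂ = 489/614 = 0.79642.
Standard error under H₀: √(0.78×0.22/614) = 0.01672.
z = (0.79642 − 0.78)/0.01672 = 0.01642/0.01672 = 0.982.
p-value = P(Z > 0.982) ≈ 0.1630. With α = 0.05, fail to reject H₀.

z = 0.982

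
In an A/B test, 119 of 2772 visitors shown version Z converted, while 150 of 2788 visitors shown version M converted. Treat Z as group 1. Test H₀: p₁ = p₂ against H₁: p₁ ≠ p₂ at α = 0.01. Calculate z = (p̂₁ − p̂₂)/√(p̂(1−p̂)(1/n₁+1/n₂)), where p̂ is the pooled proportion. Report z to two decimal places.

z = -1.89

p̂₁ = 119/2772 = 0.04293, p̂₂ = 150/2788 = 0.05380.
Pooled p̂ = (119+150)/(2772+2788) = 269/5560 = 0.04838.
SE = √(0.0460405 × 0.00071943) = 0.00576.
z = (0.04293 − 0.05380)/0.00576 = -0.01087/0.00576 = -1.89.
Two-sided p-value ≈ 2·Φ(−1.889) = 0.0589; since p > α = 0.01, fail to reject H₀.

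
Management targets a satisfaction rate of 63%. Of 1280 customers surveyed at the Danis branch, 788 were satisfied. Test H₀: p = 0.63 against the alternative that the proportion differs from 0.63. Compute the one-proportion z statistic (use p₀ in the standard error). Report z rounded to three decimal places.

z = -1.065

p̂ = 788/1280 ≈ 0.615625.
Under H₀, SE = √(0.63·0.37/1280) = √(0.000182109) = 0.013495.
z = (0.615625 − 0.63)/0.013495 = -0.014375/0.013495 = -1.065.
p-value = 2·P(Z > 1.065) ≈ 0.2868.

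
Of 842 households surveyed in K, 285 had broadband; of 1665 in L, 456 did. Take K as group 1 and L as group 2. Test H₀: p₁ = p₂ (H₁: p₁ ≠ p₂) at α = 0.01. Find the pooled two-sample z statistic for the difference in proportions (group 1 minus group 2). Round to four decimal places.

z = 3.3482

p̂₁ = 285/842 = 0.338480, p̂₂ = 456/1665 = 0.273874.
Pooled p̂ = (285+456)/(842+1665) = 741/2507 = 0.295572.
SE = √(p̂(1−p̂)(1/n₁+1/n₂)) = √(0.295572·0.704428·0.00178825) = √(0.00037233) = 0.019296.
z = (0.338480 − 0.273874)/0.019296 = 0.064606/0.019296 = 3.3482.
p-value = 2·P(Z > 3.348) ≈ 0.0008. With α = 0.01, reject H₀.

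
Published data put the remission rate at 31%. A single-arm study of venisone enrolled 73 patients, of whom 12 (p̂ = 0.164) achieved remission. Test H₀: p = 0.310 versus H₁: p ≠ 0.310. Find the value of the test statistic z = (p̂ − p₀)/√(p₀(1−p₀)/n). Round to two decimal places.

p̂ = 12/73 ≈ 0.1644.
Standard error under H₀: √(0.31×0.69/73) = 0.0541.
z = (0.1644 − 0.31)/0.0541 = -0.1456/0.0541 = -2.69.

z = -2.69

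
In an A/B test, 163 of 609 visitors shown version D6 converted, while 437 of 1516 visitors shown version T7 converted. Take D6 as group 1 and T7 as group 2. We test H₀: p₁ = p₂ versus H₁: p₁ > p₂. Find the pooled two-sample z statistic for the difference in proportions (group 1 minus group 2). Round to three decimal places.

z = -0.954

p̂₁ = 163/609 ≈ 0.26765, p̂₂ = 437/1516 ≈ 0.28826.
Pooled p̂ = (163+437)/(609+1516) = 600/2125 = 0.28235.
SE = √(0.20263 × 0.00230167) = 0.02160.
z = (0.26765 − 0.28826)/0.02160 = -0.02061/0.02160 = -0.954.
p-value = P(Z > -0.954) ≈ 0.8300.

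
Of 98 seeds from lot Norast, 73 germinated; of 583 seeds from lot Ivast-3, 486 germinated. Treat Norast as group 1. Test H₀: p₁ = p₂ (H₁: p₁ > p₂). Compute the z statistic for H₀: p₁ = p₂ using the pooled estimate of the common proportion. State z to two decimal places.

z = -2.12

p̂₁ = 73/98 ≈ 0.7449, p̂₂ = 486/583 ≈ 0.8336.
Pooled p̂ = (73+486)/(98+583) = 559/681 = 0.8209.
SE = √(0.147054 × 0.0119193) = 0.0419.
z = (0.7449 − 0.8336)/0.0419 = -0.0887/0.0419 = -2.12.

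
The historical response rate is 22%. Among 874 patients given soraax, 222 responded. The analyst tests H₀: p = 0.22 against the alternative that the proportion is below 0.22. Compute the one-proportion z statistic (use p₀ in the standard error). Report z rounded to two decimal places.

p̂ = 222/874 = 0.2540.
Under H₀, SE = √(0.22·0.78/874) = √(0.000196339) = 0.0140.
z = (0.2540 − 0.22)/0.0140 = 0.0340/0.0140 = 2.43.

z = 2.43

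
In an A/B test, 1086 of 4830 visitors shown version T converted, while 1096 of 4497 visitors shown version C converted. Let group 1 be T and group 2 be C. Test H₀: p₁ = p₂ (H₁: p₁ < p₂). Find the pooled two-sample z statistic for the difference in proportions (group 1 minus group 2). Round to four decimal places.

p̂₁ = 1086/4830 = 0.2248447, p̂₂ = 1096/4497 = 0.2437180.
Pooled p̂ = (1086+1096)/(4830+4497) = 2182/9327 = 0.2339445.
SE = √(p̂(1−p̂)(1/n₁+1/n₂)) = √(0.2339445·0.7660555·0.00042941) = √(7.69564e-05) = 0.0087725.
z = (0.2248447 − 0.2437180)/0.0087725 = -0.0188733/0.0087725 = -2.1514.

z = -2.1514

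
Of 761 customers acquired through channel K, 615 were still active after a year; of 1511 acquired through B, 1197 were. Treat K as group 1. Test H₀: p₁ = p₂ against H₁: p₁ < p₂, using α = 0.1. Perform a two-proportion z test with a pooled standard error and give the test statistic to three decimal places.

z = 0.893

p̂₁ = 615/761 = 0.808147, p̂₂ = 1197/1511 = 0.792191.
Pooled p̂ = (615+1197)/(761+1511) = 1812/2272 = 0.797535.
SE = √(0.161473 × 0.00197587) = 0.017862.
z = (0.808147 − 0.792191)/0.017862 = 0.015956/0.017862 = 0.893.
p-value = P(Z < 0.893) ≈ 0.8142. With α = 0.1, fail to reject H₀.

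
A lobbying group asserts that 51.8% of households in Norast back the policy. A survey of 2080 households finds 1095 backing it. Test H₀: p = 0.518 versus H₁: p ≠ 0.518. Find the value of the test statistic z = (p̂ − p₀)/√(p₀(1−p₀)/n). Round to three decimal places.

p̂ = 1095/2080 = 0.526442.
SE = √(p₀(1−p₀)/n) = √(0.24968/2080) = 0.010956.
z = (0.526442 − 0.518)/0.010956 = 0.008442/0.010956 = 0.771.
Two-sided p-value ≈ 2·Φ(−0.771) = 0.4410.

z = 0.771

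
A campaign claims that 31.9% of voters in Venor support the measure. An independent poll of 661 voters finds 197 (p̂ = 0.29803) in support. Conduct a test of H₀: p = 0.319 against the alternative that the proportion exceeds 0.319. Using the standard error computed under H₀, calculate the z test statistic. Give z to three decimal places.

z = -1.157

p̂ = 197/661 ≈ 0.29803.
SE = √(p₀(1−p₀)/n) = √(0.21724/661) = 0.01813.
z = (0.29803 − 0.319)/0.01813 = -0.02097/0.01813 = -1.157.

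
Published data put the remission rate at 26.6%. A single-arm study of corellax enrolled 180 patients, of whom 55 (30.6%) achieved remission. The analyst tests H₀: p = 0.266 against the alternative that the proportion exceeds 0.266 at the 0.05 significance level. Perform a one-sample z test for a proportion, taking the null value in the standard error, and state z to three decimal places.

p̂ = 55/180 = 0.30556.
Under H₀, SE = √(0.266·0.734/180) = √(0.00108469) = 0.03293.
z = (0.30556 − 0.266)/0.03293 = 0.03956/0.03293 = 1.201.
p-value = P(Z > 1.201) ≈ 0.1149; since p > α = 0.05, fail to reject H₀.

z = 1.201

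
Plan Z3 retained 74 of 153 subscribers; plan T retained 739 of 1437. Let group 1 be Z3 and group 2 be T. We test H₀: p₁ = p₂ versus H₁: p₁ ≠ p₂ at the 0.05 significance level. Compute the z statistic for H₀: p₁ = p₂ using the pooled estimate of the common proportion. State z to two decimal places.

p̂₁ = 74/153 ≈ 0.4837, p̂₂ = 739/1437 ≈ 0.5143.
Pooled p̂ = (74+739)/(153+1437) = 813/1590 = 0.5113.
SE = √(0.249872 × 0.00723184) = 0.0425.
z = (0.4837 − 0.5143)/0.0425 = -0.0306/0.0425 = -0.72.
p-value = 2·P(Z > 0.720) ≈ 0.4715, so at α = 0.05 we fail to reject H₀.

z = -0.72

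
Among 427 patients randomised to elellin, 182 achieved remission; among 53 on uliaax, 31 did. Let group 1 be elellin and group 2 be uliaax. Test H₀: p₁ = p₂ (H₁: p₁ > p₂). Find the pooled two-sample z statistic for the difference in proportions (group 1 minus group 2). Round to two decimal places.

z = -2.19

p̂₁ = 182/427 ≈ 0.4262, p̂₂ = 31/53 ≈ 0.5849.
Pooled p̂ = (182+31)/(427+53) = 213/480 = 0.4437.
SE = √(0.246836 × 0.0212098) = 0.0724.
z = (0.4262 − 0.5849)/0.0724 = -0.1587/0.0724 = -2.19.
p-value = P(Z > -2.193) ≈ 0.9858.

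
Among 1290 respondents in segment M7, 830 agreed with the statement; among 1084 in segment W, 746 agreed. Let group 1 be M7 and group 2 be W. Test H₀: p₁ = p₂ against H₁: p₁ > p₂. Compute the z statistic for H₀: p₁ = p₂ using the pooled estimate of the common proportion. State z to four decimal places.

z = -2.3007

p̂₁ = 830/1290 = 0.643411, p̂₂ = 746/1084 = 0.688192.
Pooled p̂ = (830+746)/(1290+1084) = 1576/2374 = 0.663858.
SE = √(0.22315 × 0.0016977) = 0.019464.
z = (0.643411 − 0.688192)/0.019464 = -0.044781/0.019464 = -2.3007.
p-value = P(Z > -2.301) ≈ 0.9893.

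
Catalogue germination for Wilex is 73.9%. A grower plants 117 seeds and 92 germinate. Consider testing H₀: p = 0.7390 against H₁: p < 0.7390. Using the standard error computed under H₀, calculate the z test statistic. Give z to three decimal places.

p̂ = 92/117 = 0.78632.
Standard error under H₀: √(0.739×0.261/117) = 0.04060.
z = (0.78632 − 0.739)/0.04060 = 0.04732/0.04060 = 1.166.

z = 1.166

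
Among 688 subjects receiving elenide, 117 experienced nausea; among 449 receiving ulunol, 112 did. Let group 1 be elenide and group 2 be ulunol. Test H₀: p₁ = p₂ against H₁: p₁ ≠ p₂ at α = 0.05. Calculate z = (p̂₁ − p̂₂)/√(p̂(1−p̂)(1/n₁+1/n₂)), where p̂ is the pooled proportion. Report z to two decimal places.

p̂₁ = 117/688 ≈ 0.1701, p̂₂ = 112/449 ≈ 0.2494.
Pooled p̂ = (117+112)/(688+449) = 229/1137 = 0.2014.
SE = √(p̂(1−p̂)(1/n₁+1/n₂)) = √(0.2014·0.7986·0.00368066) = √(0.000592006) = 0.0243.
z = (0.1701 − 0.2494)/0.0243 = -0.0793/0.0243 = -3.26.
p-value = 2·P(Z > 3.263) ≈ 0.0011, so at α = 0.05 we reject H₀.

z = -3.26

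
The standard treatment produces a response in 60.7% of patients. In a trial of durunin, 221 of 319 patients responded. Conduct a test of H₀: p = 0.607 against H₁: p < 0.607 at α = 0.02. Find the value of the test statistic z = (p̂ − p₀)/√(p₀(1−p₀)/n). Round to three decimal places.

z = 3.137

p̂ = 221/319 ≈ 0.69279.
Standard error under H₀: √(0.607×0.393/319) = 0.02735.
z = (0.69279 − 0.607)/0.02735 = 0.08579/0.02735 = 3.137.
p-value = P(Z < 3.137) ≈ 0.9991, so at α = 0.02 we fail to reject H₀.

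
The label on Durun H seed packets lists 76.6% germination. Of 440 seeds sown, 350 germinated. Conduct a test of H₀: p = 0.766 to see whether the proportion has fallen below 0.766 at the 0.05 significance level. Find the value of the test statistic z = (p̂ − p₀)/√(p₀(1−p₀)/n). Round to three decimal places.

p̂ = 350/440 = 0.79545.
Under H₀, SE = √(0.766·0.234/440) = √(0.000407373) = 0.02018.
z = (0.79545 − 0.766)/0.02018 = 0.02945/0.02018 = 1.459.
p-value = P(Z < 1.459) ≈ 0.9278. With α = 0.05, fail to reject H₀.

z = 1.459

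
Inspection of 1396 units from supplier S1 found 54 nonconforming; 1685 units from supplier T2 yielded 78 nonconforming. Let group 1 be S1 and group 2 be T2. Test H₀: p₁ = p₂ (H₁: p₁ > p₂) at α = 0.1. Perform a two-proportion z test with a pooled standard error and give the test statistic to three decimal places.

z = -1.038

p̂₁ = 54/1396 ≈ 0.03868, p̂₂ = 78/1685 ≈ 0.04629.
Pooled p̂ = (54+78)/(1396+1685) = 132/3081 = 0.04284.
SE = √(p̂(1−p̂)(1/n₁+1/n₂)) = √(0.04284·0.95716·0.0013098) = √(5.3712e-05) = 0.00733.
z = (0.03868 − 0.04629)/0.00733 = -0.00761/0.00733 = -1.038.
p-value = P(Z > -1.038) ≈ 0.8504; since p > α = 0.1, fail to reject H₀.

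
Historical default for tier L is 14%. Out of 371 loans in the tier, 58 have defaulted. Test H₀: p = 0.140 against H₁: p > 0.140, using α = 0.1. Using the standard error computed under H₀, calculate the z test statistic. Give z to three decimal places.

z = 0.907

p̂ = 58/371 ≈ 0.15633.
SE = √(p₀(1−p₀)/n) = √(0.1204/371) = 0.01801.
z = (0.15633 − 0.14)/0.01801 = 0.01633/0.01801 = 0.907.
p-value = P(Z > 0.907) ≈ 0.1823. With α = 0.1, fail to reject H₀.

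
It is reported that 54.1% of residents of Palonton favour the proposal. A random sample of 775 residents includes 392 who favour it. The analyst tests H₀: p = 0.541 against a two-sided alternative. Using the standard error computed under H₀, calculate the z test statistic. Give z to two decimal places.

p̂ = 392/775 ≈ 0.5058.
SE = √(p₀(1−p₀)/n) = √(0.24832/775) = 0.0179.
z = (0.5058 − 0.541)/0.0179 = -0.0352/0.0179 = -1.97.

z = -1.97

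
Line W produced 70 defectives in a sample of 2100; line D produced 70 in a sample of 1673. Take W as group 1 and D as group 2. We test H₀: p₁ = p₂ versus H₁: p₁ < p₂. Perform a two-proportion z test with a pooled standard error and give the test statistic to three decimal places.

z = -1.373

p̂₁ = 70/2100 ≈ 0.0333333, p̂₂ = 70/1673 ≈ 0.0418410.
Pooled p̂ = (70+70)/(2100+1673) = 140/3773 = 0.0371058.
SE = √(p̂(1−p̂)(1/n₁+1/n₂)) = √(0.0371058·0.9628942·0.00107392) = √(3.837e-05) = 0.0061943.
z = (0.0333333 − 0.0418410)/0.0061943 = -0.0085077/0.0061943 = -1.373.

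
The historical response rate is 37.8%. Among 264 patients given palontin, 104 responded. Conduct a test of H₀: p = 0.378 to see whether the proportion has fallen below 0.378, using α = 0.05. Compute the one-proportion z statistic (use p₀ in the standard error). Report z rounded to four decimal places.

p̂ = 104/264 ≈ 0.393939.
SE = √(p₀(1−p₀)/n) = √(0.23512/264) = 0.029843.
z = (0.393939 − 0.378)/0.029843 = 0.015939/0.029843 = 0.5341.
p-value = P(Z < 0.534) ≈ 0.7034. With α = 0.05, fail to reject H₀.

z = 0.5341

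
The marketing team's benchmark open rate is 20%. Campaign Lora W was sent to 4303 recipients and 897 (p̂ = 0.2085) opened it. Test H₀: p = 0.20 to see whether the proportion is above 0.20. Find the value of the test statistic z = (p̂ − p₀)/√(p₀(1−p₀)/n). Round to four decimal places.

p̂ = 897/4303 ≈ 0.2084592.
Under H₀, SE = √(0.2·0.8/4303) = √(3.71834e-05) = 0.0060978.
z = (0.2084592 − 0.2)/0.0060978 = 0.0084592/0.0060978 = 1.3873.

z = 1.3873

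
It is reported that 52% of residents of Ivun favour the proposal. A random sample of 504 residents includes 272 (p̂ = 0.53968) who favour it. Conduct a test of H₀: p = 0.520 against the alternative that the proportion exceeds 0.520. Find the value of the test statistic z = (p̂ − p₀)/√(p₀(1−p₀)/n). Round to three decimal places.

p̂ = 272/504 ≈ 0.53968.
SE = √(p₀(1−p₀)/n) = √(0.2496/504) = 0.02225.
z = (0.53968 − 0.52)/0.02225 = 0.01968/0.02225 = 0.884.
p-value = P(Z > 0.884) ≈ 0.1882.

z = 0.884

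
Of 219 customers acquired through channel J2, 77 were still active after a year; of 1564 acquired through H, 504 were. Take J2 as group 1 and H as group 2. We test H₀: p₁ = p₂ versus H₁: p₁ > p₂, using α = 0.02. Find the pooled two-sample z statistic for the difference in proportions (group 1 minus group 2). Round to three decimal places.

p̂₁ = 77/219 = 0.35160, p̂₂ = 504/1564 = 0.32225.
Pooled p̂ = (77+504)/(219+1564) = 581/1783 = 0.32586.
SE = √(0.219674 × 0.0052056) = 0.03382.
z = (0.35160 − 0.32225)/0.03382 = 0.02935/0.03382 = 0.868.
p-value = P(Z > 0.868) ≈ 0.1927. With α = 0.02, fail to reject H₀.

z = 0.868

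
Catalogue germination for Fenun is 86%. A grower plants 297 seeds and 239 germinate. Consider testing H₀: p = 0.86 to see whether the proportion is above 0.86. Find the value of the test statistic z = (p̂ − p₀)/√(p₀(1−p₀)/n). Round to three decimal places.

p̂ = 239/297 ≈ 0.804714.
Under H₀, SE = √(0.86·0.14/297) = √(0.000405387) = 0.020134.
z = (0.804714 − 0.86)/0.020134 = -0.055286/0.020134 = -2.746.

z = -2.746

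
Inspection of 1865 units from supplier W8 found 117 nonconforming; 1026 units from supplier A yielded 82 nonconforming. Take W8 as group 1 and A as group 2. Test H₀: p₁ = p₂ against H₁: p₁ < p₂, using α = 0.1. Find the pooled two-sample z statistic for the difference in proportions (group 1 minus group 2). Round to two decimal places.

z = -1.75

p̂₁ = 117/1865 = 0.06273, p̂₂ = 82/1026 = 0.07992.
Pooled p̂ = (117+82)/(1865+1026) = 199/2891 = 0.06883.
SE = √(p̂(1−p̂)(1/n₁+1/n₂)) = √(0.06883·0.93117·0.00151085) = √(9.68398e-05) = 0.00984.
z = (0.06273 − 0.07992)/0.00984 = -0.01719/0.00984 = -1.75.
p-value = P(Z < -1.747) ≈ 0.0404; since p < α = 0.1, reject H₀.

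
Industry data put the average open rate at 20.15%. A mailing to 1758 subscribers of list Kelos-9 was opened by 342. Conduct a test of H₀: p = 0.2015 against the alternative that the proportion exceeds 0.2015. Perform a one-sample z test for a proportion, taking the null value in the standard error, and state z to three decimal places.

p̂ = 342/1758 ≈ 0.194539.
SE = √(p₀(1−p₀)/n) = √(0.1609/1758) = 0.009567.
z = (0.194539 − 0.2015)/0.009567 = -0.006961/0.009567 = -0.728.
p-value = P(Z > -0.728) ≈ 0.7666.

z = -0.728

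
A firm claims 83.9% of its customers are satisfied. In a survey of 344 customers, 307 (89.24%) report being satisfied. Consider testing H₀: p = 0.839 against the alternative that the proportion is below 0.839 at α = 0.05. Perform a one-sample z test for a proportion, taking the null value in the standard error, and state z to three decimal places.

p̂ = 307/344 = 0.892442.
Under H₀, SE = √(0.839·0.161/344) = √(0.000392672) = 0.019816.
z = (0.892442 − 0.839)/0.019816 = 0.053442/0.019816 = 2.697.
p-value = P(Z < 2.697) ≈ 0.9965. With α = 0.05, fail to reject H₀.

z = 2.697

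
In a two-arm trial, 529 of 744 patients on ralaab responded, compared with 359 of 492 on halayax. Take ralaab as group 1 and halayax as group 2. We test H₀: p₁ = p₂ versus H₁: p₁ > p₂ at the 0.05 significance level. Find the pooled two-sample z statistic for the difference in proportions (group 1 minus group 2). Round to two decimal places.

z = -0.71

p̂₁ = 529/744 = 0.71102, p̂₂ = 359/492 = 0.72967.
Pooled p̂ = (529+359)/(744+492) = 888/1236 = 0.71845.
SE = √(0.202281 × 0.00337661) = 0.02613.
z = (0.71102 − 0.72967)/0.02613 = -0.01865/0.02613 = -0.71.
p-value = P(Z > -0.714) ≈ 0.7623, so at α = 0.05 we fail to reject H₀.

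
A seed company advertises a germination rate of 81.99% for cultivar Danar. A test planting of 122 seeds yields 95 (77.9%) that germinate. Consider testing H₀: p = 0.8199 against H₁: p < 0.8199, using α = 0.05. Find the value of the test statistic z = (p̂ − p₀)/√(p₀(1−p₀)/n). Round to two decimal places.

p̂ = 95/122 ≈ 0.7787.
Under H₀, SE = √(0.8199·0.1801/122) = √(0.00121036) = 0.0348.
z = (0.7787 − 0.8199)/0.0348 = -0.0412/0.0348 = -1.18.
p-value = P(Z < -1.185) ≈ 0.1181; since p > α = 0.05, fail to reject H₀.

z = -1.18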